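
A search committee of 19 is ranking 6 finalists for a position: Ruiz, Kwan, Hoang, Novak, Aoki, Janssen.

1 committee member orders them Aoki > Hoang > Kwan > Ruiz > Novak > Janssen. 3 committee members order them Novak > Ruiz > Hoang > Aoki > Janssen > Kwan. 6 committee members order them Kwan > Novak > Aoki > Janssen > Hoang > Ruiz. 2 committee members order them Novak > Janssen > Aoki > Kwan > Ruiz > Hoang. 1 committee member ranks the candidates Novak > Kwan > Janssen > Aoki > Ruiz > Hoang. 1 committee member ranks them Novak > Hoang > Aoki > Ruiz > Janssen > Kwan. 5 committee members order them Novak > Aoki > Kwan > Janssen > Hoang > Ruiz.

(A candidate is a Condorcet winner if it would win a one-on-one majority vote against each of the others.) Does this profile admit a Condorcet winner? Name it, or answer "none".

Novak

Head-to-head results (19 committee members):
Ruiz vs Kwan: 4 to 15, Kwan.
Ruiz vs Hoang: Ruiz preferred on 3+2+1 = 6 ballots; Hoang wins 13–6.
Ruiz vs Novak: Ruiz preferred on 1 ballot; Novak wins 18–1.
Ruiz vs Aoki: 3 to 16, Aoki.
Ruiz vs Janssen: 5 to 14, Janssen.
Kwan vs Hoang: Kwan is ranked higher on 6+2+1+5 = 14 ballots, Hoang on 5. Kwan wins 14–5.
Kwan vs Novak: Kwan is ranked higher on 1+6 = 7 ballots, Novak on 12. Novak wins 12–7.
Kwan vs Aoki: Kwan is ranked higher on 6+1 = 7 ballots, Aoki on 12. Aoki wins 12–7.
Kwan vs Janssen: 1+6+1+5 = 13 for Kwan, 6 for Janssen — Kwan by 13–6.
Hoang vs Novak: 1 for Hoang, 18 for Novak — Novak by 18–1.
Hoang vs Aoki: 3+1 = 4 for Hoang, 15 for Aoki — Aoki by 15–4.
Hoang vs Janssen: Hoang preferred on 1+3+1 = 5 ballots; Janssen wins 14–5.
Novak vs Aoki: 18 to 1, Novak.
Novak vs Janssen: 19 for Novak, 0 for Janssen — Novak by 19–0.
Aoki vs Janssen: 16 to 3, Aoki.
Novak beats each of Ruiz, Kwan, Hoang, Aoki, Janssen — Novak is the Condorcet winner.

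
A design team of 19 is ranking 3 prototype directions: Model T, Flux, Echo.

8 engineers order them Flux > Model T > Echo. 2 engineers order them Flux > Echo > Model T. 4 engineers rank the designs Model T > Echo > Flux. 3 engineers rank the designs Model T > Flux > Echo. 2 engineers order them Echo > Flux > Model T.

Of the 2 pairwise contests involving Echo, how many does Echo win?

Echo against each rival (19 engineers):
Echo–Model T: Model T 15–4.
Echo vs Flux: Flux wins 13–6.
Echo beats no one; loses to Model T, Flux — 0 pairwise wins.

0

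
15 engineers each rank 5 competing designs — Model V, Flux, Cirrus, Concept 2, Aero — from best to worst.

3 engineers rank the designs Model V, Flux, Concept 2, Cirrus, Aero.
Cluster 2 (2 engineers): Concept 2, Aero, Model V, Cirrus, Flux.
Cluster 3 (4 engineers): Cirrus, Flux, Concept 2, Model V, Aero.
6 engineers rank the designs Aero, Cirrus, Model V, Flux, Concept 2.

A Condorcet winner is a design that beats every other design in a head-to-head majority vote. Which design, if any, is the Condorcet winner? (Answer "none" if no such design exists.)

Check each pair by majority over 15 ballots:
Model V vs Flux: Model V preferred on 3+2+6 = 11 ballots; Model V wins 11–4.
Model V vs Cirrus: 3+2 = 5 for Model V, 10 for Cirrus — Cirrus by 10–5.
Model V vs Concept 2: 3+6 = 9 for Model V, 6 for Concept 2 — Model V by 9–6.
Model V vs Aero: Model V preferred on 3+4 = 7 ballots; Aero wins 8–7.
Flux vs Cirrus: Flux preferred on 3 ballots; Cirrus wins 12–3.
Flux vs Concept 2: Flux is ranked higher on 3+4+6 = 13 ballots, Concept 2 on 2. Flux wins 13–2.
Flux vs Aero: 7 to 8, Aero.
Cirrus vs Concept 2: 4+6 = 10 for Cirrus, 5 for Concept 2 — Cirrus by 10–5.
Cirrus vs Aero: Cirrus is ranked higher on 3+4 = 7 ballots, Aero on 8. Aero wins 8–7.
Concept 2 vs Aero: Concept 2 is ranked higher on 3+2+4 = 9 ballots, Aero on 6. Concept 2 wins 9–6.
Every design loses at least once (Model V loses to Cirrus; Flux loses to Model V; Cirrus loses to Aero; Concept 2 loses to Model V; Aero loses to Concept 2). The majority relation contains the cycle Model V > Concept 2 > Aero > Model V, so there is no Condorcet winner.

none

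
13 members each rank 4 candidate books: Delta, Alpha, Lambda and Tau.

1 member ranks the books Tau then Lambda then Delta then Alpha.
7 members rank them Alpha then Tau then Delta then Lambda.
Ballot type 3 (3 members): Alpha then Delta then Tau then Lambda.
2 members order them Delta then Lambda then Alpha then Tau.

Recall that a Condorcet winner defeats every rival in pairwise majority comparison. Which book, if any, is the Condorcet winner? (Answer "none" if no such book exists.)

Pairwise majorities:
Delta vs Alpha: Alpha, 10–3.
Delta–Lambda: Delta 12–1.
Delta–Tau: Tau 8–5.
Alpha vs Lambda: Alpha wins 10–3.
Alpha vs Tau: Alpha wins 12–1.
Lambda vs Tau: Tau wins 11–2.
Alpha wins every pairwise contest, so Alpha is the Condorcet winner.

Alpha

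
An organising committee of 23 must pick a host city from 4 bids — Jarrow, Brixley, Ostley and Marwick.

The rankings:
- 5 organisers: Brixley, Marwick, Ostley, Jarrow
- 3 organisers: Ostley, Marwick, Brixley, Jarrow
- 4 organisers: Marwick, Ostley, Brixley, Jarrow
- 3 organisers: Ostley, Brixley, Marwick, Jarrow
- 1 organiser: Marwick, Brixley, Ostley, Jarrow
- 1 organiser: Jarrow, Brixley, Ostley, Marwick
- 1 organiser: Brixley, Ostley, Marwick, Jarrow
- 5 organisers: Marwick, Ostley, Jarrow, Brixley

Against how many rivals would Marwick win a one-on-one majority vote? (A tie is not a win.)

3

Marwick against each rival (23 organisers):
Marwick–Jarrow: Marwick 22–1.
Marwick vs Brixley: 3+4+1+5 = 13 for Marwick, 10 for Brixley — Marwick by 13–10.
Marwick vs Ostley: Marwick is ranked higher on 5+4+1+5 = 15 ballots, Ostley on 8. Marwick wins 15–8.
Marwick beats Jarrow, Brixley, Ostley — 3 pairwise wins.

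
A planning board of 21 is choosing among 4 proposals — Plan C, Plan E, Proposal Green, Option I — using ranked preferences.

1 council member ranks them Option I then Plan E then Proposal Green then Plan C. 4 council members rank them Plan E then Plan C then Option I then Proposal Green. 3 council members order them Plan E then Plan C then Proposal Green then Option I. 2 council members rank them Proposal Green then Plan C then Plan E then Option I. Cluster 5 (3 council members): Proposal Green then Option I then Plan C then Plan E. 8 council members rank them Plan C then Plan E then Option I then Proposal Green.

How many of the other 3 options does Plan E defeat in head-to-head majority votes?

2

Plan E against each rival (21 council members):
Plan E vs Plan C: 8 to 13, Plan C.
Plan E vs Proposal Green: Plan E preferred on 1+4+3+8 = 16 ballots; Plan E wins 16–5.
Plan E vs Option I: Plan E, 17–4.
Plan E beats Proposal Green, Option I; loses to Plan C — 2 pairwise wins.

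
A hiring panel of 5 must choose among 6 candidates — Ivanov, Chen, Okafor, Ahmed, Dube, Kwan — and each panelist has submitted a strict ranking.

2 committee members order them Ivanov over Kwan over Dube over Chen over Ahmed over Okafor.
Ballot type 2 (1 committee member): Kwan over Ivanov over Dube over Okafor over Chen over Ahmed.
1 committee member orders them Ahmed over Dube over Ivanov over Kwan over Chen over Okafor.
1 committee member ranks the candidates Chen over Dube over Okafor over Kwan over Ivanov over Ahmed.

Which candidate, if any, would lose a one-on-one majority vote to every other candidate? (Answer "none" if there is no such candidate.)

Okafor

Pairwise majorities:
Ivanov vs Chen: Ivanov is ranked higher on 2+1+1 = 4 ballots, Chen on 1. Ivanov wins 4–1.
Ivanov vs Okafor: 2+1+1 = 4 for Ivanov, 1 for Okafor — Ivanov by 4–1.
Ivanov vs Ahmed: Ivanov wins 4–1.
Ivanov vs Dube: Ivanov wins 3–2.
Ivanov vs Kwan: 3 to 2, Ivanov.
Chen vs Okafor: Chen preferred on 2+1+1 = 4 ballots; Chen wins 4–1.
Chen vs Ahmed: Chen wins 4–1.
Chen vs Dube: Dube, 4–1.
Chen vs Kwan: Kwan wins 4–1.
Okafor vs Ahmed: Ahmed wins 3–2.
Okafor vs Dube: Okafor is ranked higher on 0 ballots, Dube on 5. Dube wins 5–0.
Okafor vs Kwan: Kwan wins 4–1.
Ahmed–Dube: Dube 4–1.
Ahmed vs Kwan: Kwan wins 4–1.
Dube vs Kwan: 2 to 3, Kwan.
Only Okafor has no wins; Okafor is the Condorcet loser.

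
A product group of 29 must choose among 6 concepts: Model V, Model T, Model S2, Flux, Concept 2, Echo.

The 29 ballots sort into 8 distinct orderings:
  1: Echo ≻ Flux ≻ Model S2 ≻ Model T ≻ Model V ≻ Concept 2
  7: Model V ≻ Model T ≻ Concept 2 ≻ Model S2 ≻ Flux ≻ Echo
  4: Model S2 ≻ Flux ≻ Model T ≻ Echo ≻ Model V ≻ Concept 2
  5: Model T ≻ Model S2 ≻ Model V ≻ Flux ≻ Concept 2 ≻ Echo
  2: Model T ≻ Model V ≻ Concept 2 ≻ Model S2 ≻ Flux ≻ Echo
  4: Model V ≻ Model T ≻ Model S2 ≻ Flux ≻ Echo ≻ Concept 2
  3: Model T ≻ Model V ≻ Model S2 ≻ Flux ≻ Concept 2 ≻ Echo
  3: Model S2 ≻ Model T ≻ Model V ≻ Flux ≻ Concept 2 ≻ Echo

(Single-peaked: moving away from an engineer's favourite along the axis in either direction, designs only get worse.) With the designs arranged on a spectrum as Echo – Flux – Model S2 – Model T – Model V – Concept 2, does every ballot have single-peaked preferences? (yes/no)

Axis positions: Echo=1, Flux=2, Model S2=3, Model T=4, Model V=5, Concept 2=6.
Group 1 (peak Echo at position 1): ranking walks positions 1-2-3-4-5-6, expanding outward from the peak — single-peaked.
Group 2 (peak Model V at position 5): ranking walks positions 5-4-6-3-2-1, expanding outward from the peak — single-peaked.
Group 3 (peak Model S2 at position 3): ranking walks positions 3-2-4-1-5-6, expanding outward from the peak — single-peaked.
Group 4 (peak Model T at position 4): ranking walks positions 4-3-5-2-6-1, expanding outward from the peak — single-peaked.
Group 5 (peak Model T at position 4): ranking walks positions 4-5-6-3-2-1, expanding outward from the peak — single-peaked.
Group 6 (peak Model V at position 5): ranking walks positions 5-4-3-2-1-6, expanding outward from the peak — single-peaked.
Group 7 (peak Model T at position 4): ranking walks positions 4-5-3-2-6-1, expanding outward from the peak — single-peaked.
Group 8 (peak Model S2 at position 3): ranking walks positions 3-4-5-2-6-1, expanding outward from the peak — single-peaked.
Every ranking is single-peaked on this axis.

yes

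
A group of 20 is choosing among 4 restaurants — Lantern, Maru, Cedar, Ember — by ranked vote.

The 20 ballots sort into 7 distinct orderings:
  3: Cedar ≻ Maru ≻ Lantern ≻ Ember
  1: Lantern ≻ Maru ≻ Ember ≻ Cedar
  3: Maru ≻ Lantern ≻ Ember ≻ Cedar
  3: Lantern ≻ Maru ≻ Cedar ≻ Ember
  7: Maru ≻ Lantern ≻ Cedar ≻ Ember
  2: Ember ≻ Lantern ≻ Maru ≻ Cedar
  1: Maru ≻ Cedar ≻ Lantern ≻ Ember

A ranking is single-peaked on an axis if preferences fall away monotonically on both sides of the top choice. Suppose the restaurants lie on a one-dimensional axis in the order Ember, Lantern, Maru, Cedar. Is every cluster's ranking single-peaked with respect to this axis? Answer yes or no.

Axis positions: Ember=1, Lantern=2, Maru=3, Cedar=4.
Cluster 1 (peak Cedar at position 4): ranking walks positions 4-3-2-1, expanding outward from the peak — single-peaked.
Cluster 2 (peak Lantern at position 2): ranking walks positions 2-3-1-4, expanding outward from the peak — single-peaked.
Cluster 3 (peak Maru at position 3): ranking walks positions 3-2-1-4, expanding outward from the peak — single-peaked.
Cluster 4 (peak Lantern at position 2): ranking walks positions 2-3-4-1, expanding outward from the peak — single-peaked.
Cluster 5 (peak Maru at position 3): ranking walks positions 3-2-4-1, expanding outward from the peak — single-peaked.
Cluster 6 (peak Ember at position 1): ranking walks positions 1-2-3-4, expanding outward from the peak — single-peaked.
Cluster 7 (peak Maru at position 3): ranking walks positions 3-4-2-1, expanding outward from the peak — single-peaked.
Every ranking is single-peaked on this axis.

yes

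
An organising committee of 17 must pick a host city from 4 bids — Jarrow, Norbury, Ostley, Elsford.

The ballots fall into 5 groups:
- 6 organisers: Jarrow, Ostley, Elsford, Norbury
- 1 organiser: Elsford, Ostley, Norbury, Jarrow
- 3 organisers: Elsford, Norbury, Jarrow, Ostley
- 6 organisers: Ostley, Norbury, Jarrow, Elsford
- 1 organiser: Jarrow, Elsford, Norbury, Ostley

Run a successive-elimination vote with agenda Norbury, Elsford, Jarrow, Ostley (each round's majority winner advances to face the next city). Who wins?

Round 1: Norbury vs Elsford — 6–11, Elsford advances.
Round 2: Elsford vs Jarrow — 4–13, Jarrow advances.
Round 3: Jarrow vs Ostley — 10–7, Jarrow advances.
Jarrow survives the agenda.

Jarrow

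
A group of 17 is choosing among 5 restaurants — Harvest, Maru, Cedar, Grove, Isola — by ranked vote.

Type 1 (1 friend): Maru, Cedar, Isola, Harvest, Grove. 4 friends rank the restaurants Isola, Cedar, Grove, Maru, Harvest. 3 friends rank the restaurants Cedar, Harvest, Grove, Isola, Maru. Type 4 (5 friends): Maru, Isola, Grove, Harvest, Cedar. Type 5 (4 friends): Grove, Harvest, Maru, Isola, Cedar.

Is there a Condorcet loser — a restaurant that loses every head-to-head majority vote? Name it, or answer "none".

Cedar

Head-to-head results (17 friends):
Harvest vs Maru: Maru, 10–7.
Harvest vs Cedar: 9 to 8, Harvest.
Harvest–Grove: Grove 13–4.
Harvest vs Isola: Harvest is ranked higher on 3+4 = 7 ballots, Isola on 10. Isola wins 10–7.
Maru vs Cedar: Maru wins 10–7.
Maru vs Grove: Maru is ranked higher on 1+5 = 6 ballots, Grove on 11. Grove wins 11–6.
Maru vs Isola: Maru is ranked higher on 1+5+4 = 10 ballots, Isola on 7. Maru wins 10–7.
Cedar vs Grove: Grove, 9–8.
Cedar vs Isola: Isola, 13–4.
Grove vs Isola: Grove is ranked higher on 3+4 = 7 ballots, Isola on 10. Isola wins 10–7.
Cedar loses to every other restaurant — it is the Condorcet loser.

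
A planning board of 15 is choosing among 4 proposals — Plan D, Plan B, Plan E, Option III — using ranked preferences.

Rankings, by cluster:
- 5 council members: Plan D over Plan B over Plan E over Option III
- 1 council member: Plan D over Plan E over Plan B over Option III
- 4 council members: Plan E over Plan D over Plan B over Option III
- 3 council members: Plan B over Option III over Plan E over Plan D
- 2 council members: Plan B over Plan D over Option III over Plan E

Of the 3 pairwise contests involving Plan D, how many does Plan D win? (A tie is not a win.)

3

Plan D against each rival (15 council members):
Plan D vs Plan B: 5+1+4 = 10 for Plan D, 5 for Plan B — Plan D by 10–5.
Plan D vs Plan E: 5+1+2 = 8 for Plan D, 7 for Plan E — Plan D by 8–7.
Plan D vs Option III: Plan D, 12–3.
Plan D beats Plan B, Plan E, Option III — 3 pairwise wins.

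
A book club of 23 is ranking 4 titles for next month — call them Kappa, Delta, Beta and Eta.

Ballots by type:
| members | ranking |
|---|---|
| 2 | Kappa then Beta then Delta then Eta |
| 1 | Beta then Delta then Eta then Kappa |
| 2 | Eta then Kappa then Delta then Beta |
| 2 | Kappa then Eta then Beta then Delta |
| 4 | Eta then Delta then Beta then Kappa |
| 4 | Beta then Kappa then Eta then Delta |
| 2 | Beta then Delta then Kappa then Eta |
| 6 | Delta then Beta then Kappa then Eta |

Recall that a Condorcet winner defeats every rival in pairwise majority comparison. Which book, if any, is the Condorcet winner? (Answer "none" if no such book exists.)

none

Check each pair by majority over 23 ballots:
Kappa vs Delta: Delta wins 13–10.
Kappa vs Beta: Kappa is ranked higher on 2+2+2 = 6 ballots, Beta on 17. Beta wins 17–6.
Kappa vs Eta: Kappa wins 16–7.
Delta vs Beta: 2+4+6 = 12 for Delta, 11 for Beta — Delta by 12–11.
Delta vs Eta: Delta preferred on 2+1+2+6 = 11 ballots; Eta wins 12–11.
Beta–Eta: Beta 15–8.
Each book drops at least one matchup (Kappa loses to Delta; Delta loses to Eta; Beta loses to Delta; Eta loses to Kappa); the cycle Kappa → Eta → Delta → Kappa rules out a Condorcet winner.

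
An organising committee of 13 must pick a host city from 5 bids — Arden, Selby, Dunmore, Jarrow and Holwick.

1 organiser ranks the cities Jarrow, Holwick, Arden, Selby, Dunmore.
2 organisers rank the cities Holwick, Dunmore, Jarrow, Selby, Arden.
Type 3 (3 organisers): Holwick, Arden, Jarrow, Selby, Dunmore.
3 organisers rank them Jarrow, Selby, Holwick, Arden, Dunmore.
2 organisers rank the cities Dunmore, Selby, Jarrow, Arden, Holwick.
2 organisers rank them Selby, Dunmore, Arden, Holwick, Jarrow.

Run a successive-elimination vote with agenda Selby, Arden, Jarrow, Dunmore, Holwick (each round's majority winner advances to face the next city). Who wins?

Round 1: Selby vs Arden — 9–4, Selby advances.
Round 2: Selby vs Jarrow — 4–9, Jarrow advances.
Round 3: Jarrow vs Dunmore — 7–6, Jarrow advances.
Round 4: Jarrow vs Holwick — 6–7, Holwick advances.
The agenda winner is Holwick.

Holwick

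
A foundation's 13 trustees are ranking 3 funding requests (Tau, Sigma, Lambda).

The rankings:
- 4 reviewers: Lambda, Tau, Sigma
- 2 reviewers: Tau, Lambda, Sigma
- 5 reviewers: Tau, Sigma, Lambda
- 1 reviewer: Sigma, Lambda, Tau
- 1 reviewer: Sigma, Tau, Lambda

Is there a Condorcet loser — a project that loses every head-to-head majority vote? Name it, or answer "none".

Lambda

Head-to-head results (13 reviewers):
Tau vs Sigma: Tau is ranked higher on 4+2+5 = 11 ballots, Sigma on 2. Tau wins 11–2.
Tau vs Lambda: Tau wins 8–5.
Sigma vs Lambda: Sigma, 7–6.
Only Lambda has no wins; Lambda is the Condorcet loser.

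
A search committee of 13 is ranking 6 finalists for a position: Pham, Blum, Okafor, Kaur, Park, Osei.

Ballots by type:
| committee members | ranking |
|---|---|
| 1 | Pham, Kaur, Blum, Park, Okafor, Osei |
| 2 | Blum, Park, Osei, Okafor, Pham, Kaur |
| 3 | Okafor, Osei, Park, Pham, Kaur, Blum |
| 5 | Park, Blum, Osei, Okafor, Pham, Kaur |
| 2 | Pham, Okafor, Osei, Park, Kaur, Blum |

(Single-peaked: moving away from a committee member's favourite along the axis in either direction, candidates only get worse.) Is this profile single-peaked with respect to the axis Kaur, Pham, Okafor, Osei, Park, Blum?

Axis positions: Kaur=1, Pham=2, Okafor=3, Osei=4, Park=5, Blum=6.
Type 1: ranking walks positions 2-1-6-5-3-4; Blum is ranked above Okafor even though Okafor lies between Blum and the peak Pham on the axis — preferences dip and rise again. Not single-peaked.
Type 2 (peak Blum at position 6): ranking walks positions 6-5-4-3-2-1, expanding outward from the peak — single-peaked.
Type 3 (peak Okafor at position 3): ranking walks positions 3-4-5-2-1-6, expanding outward from the peak — single-peaked.
Type 4 (peak Park at position 5): ranking walks positions 5-6-4-3-2-1, expanding outward from the peak — single-peaked.
Type 5 (peak Pham at position 2): ranking walks positions 2-3-4-5-1-6, expanding outward from the peak — single-peaked.
Type 1 violates single-peakedness, so the profile is not single-peaked on this axis.

no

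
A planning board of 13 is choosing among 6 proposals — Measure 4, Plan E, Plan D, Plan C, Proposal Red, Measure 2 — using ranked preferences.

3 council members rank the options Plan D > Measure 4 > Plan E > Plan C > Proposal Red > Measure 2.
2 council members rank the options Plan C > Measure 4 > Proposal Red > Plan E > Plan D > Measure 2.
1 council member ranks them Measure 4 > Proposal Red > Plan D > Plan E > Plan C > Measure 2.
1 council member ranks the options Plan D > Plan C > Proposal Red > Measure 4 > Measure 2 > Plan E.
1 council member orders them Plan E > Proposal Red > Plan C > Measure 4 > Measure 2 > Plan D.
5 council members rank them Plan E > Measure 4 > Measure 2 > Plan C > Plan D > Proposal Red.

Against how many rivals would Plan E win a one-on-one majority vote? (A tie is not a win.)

4

Plan E against each rival (13 council members):
Plan E vs Measure 4: Plan E is ranked higher on 1+5 = 6 ballots, Measure 4 on 7. Measure 4 wins 7–6.
Plan E vs Plan D: Plan E is ranked higher on 2+1+5 = 8 ballots, Plan D on 5. Plan E wins 8–5.
Plan E vs Plan C: Plan E, 10–3.
Plan E vs Proposal Red: Plan E wins 9–4.
Plan E vs Measure 2: 3+2+1+1+5 = 12 for Plan E, 1 for Measure 2 — Plan E by 12–1.
Plan E beats Plan D, Plan C, Proposal Red, Measure 2; loses to Measure 4 — 4 pairwise wins.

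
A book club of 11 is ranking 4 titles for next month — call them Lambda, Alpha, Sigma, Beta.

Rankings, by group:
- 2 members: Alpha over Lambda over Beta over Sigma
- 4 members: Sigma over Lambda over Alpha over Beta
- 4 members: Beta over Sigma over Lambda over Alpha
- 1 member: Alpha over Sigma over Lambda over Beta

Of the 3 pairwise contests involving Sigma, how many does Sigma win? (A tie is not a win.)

Sigma against each rival (11 members):
Sigma–Lambda: Sigma 9–2.
Sigma vs Alpha: 8 to 3, Sigma.
Sigma–Beta: Beta 6–5.
Sigma beats Lambda, Alpha; loses to Beta — 2 pairwise wins.

2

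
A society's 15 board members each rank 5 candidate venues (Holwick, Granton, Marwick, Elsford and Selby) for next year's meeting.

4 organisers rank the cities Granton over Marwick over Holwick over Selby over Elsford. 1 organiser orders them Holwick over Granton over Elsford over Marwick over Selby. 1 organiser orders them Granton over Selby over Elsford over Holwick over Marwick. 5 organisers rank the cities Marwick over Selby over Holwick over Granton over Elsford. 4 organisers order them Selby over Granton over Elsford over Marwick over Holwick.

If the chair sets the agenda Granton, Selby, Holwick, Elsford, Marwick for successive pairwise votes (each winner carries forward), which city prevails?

Round 1: Granton vs Selby — 6–9, Selby advances.
Round 2: Selby vs Holwick — 10–5, Selby advances.
Round 3: Selby vs Elsford — 14–1, Selby advances.
Round 4: Selby vs Marwick — 5–10, Marwick advances.
Marwick survives the agenda.

Marwick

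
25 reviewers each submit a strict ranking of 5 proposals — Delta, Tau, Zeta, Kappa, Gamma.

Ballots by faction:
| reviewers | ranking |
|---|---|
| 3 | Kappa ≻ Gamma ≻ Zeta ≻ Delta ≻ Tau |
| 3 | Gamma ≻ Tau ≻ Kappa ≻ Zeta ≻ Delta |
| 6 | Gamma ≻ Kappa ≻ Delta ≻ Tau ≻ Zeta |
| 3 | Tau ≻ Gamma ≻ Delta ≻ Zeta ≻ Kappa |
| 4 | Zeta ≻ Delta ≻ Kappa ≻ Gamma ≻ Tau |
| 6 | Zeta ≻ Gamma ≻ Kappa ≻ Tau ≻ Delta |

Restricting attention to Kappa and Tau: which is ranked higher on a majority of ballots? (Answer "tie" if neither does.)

Ballots ranking Kappa above Tau: 3 + 6 + 4 + 6 = 19.
Ballots ranking Tau above Kappa: 25 − 19 = 6.
Kappa wins the head-to-head 19–6.

Kappa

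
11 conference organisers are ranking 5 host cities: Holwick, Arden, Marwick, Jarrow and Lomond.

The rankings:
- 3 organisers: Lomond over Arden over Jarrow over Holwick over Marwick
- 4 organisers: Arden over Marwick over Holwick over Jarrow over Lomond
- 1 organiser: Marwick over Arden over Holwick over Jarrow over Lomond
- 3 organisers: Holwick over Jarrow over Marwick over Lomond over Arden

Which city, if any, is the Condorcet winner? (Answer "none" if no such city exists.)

none

Head-to-head results (11 organisers):
Holwick vs Arden: Holwick is ranked higher on 3 ballots, Arden on 8. Arden wins 8–3.
Holwick vs Marwick: Holwick is ranked higher on 3+3 = 6 ballots, Marwick on 5. Holwick wins 6–5.
Holwick vs Jarrow: Holwick preferred on 4+1+3 = 8 ballots; Holwick wins 8–3.
Holwick vs Lomond: Holwick is ranked higher on 4+1+3 = 8 ballots, Lomond on 3. Holwick wins 8–3.
Arden vs Marwick: Arden is ranked higher on 3+4 = 7 ballots, Marwick on 4. Arden wins 7–4.
Arden vs Jarrow: Arden wins 8–3.
Arden vs Lomond: 4+1 = 5 for Arden, 6 for Lomond — Lomond by 6–5.
Marwick vs Jarrow: Marwick is ranked higher on 4+1 = 5 ballots, Jarrow on 6. Jarrow wins 6–5.
Marwick vs Lomond: 4+1+3 = 8 for Marwick, 3 for Lomond — Marwick by 8–3.
Jarrow vs Lomond: Jarrow, 8–3.
No city is unbeaten: Holwick loses to Arden; Arden loses to Lomond; Marwick loses to Holwick; Jarrow loses to Holwick; Lomond loses to Holwick. In particular Holwick beats Lomond beats Arden beats Holwick is a majority cycle — no Condorcet winner exists.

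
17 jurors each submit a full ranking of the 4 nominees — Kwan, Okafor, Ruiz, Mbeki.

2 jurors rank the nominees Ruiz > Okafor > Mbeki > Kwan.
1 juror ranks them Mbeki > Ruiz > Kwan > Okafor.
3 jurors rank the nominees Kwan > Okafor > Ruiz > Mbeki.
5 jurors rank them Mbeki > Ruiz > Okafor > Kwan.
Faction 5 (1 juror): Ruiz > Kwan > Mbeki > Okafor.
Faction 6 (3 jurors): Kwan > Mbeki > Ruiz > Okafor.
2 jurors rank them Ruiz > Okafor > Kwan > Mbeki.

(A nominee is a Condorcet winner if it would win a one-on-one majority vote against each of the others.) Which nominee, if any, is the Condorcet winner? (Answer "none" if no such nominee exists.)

Head-to-head results (17 jurors):
Kwan vs Okafor: Okafor, 9–8.
Kwan vs Ruiz: Kwan preferred on 3+3 = 6 ballots; Ruiz wins 11–6.
Kwan vs Mbeki: Kwan is ranked higher on 3+1+3+2 = 9 ballots, Mbeki on 8. Kwan wins 9–8.
Okafor vs Ruiz: Okafor preferred on 3 ballots; Ruiz wins 14–3.
Okafor vs Mbeki: Okafor preferred on 2+3+2 = 7 ballots; Mbeki wins 10–7.
Ruiz vs Mbeki: Mbeki wins 9–8.
Each nominee drops at least one matchup (Kwan loses to Okafor; Okafor loses to Ruiz; Ruiz loses to Mbeki; Mbeki loses to Kwan); the cycle Kwan > Mbeki > Okafor > Kwan rules out a Condorcet winner.

none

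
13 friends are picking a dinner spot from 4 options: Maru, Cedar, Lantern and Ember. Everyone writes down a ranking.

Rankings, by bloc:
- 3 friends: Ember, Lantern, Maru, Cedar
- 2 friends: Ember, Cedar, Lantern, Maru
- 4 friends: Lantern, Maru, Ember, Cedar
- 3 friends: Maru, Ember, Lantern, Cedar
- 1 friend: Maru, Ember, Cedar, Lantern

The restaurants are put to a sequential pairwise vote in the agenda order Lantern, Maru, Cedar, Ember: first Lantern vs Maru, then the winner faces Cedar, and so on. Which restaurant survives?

Ember

Round 1: Lantern vs Maru — 9–4, Lantern advances.
Round 2: Lantern vs Cedar — 10–3, Lantern advances.
Round 3: Lantern vs Ember — 4–9, Ember advances.
Ember survives the agenda.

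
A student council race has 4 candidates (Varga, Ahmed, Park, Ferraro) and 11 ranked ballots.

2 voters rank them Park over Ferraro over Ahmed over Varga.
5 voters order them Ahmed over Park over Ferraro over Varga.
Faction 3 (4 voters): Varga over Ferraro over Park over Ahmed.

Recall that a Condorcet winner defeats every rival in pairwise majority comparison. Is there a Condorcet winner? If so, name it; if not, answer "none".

Pairwise majorities:
Varga–Ahmed: Ahmed 7–4.
Varga vs Park: Park, 7–4.
Varga–Ferraro: Ferraro 7–4.
Ahmed–Park: Park 6–5.
Ahmed vs Ferraro: Ferraro wins 6–5.
Park vs Ferraro: Park, 7–4.
Park beats each of Varga, Ahmed, Ferraro — Park is the Condorcet winner.

Park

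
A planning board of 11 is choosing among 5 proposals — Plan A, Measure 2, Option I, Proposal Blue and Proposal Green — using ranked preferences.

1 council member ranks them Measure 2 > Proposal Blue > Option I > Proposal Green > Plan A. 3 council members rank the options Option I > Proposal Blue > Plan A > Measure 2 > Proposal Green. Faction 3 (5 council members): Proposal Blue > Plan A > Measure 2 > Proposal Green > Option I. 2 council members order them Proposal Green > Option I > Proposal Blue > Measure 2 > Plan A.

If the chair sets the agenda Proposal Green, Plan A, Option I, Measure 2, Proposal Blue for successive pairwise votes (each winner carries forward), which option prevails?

Proposal Blue

Round 1: Proposal Green vs Plan A — 3–8, Plan A advances.
Round 2: Plan A vs Option I — 5–6, Option I advances.
Round 3: Option I vs Measure 2 — 5–6, Measure 2 advances.
Round 4: Measure 2 vs Proposal Blue — 1–10, Proposal Blue advances.
Proposal Blue survives the agenda.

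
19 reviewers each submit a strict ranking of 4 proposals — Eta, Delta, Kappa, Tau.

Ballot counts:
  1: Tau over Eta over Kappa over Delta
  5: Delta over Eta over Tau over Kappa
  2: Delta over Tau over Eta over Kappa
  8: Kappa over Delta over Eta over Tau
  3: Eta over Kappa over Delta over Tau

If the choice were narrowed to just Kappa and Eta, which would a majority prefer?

Ballots ranking Kappa above Eta: 8.
Ballots ranking Eta above Kappa: 19 − 8 = 11.
Eta wins the head-to-head 11–8.

Eta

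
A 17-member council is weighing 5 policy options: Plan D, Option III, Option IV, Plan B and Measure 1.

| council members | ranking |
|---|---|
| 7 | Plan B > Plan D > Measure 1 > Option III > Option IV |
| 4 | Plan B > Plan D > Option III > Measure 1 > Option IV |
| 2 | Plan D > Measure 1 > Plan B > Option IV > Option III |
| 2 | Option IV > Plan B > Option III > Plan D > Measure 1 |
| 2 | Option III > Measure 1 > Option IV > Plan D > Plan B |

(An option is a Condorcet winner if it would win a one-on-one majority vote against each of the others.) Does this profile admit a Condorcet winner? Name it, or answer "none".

Pairwise majorities:
Plan D vs Option III: 13 to 4, Plan D.
Plan D vs Option IV: 7+4+2 = 13 for Plan D, 4 for Option IV — Plan D by 13–4.
Plan D vs Plan B: Plan D preferred on 2+2 = 4 ballots; Plan B wins 13–4.
Plan D vs Measure 1: Plan D preferred on 7+4+2+2 = 15 ballots; Plan D wins 15–2.
Option III vs Option IV: 7+4+2 = 13 for Option III, 4 for Option IV — Option III by 13–4.
Option III vs Plan B: Option III is ranked higher on 2 ballots, Plan B on 15. Plan B wins 15–2.
Option III vs Measure 1: 4+2+2 = 8 for Option III, 9 for Measure 1 — Measure 1 by 9–8.
Option IV vs Plan B: 4 to 13, Plan B.
Option IV vs Measure 1: 2 to 15, Measure 1.
Plan B vs Measure 1: 7+4+2 = 13 for Plan B, 4 for Measure 1 — Plan B by 13–4.
Only Plan B has no losses; Plan B is the Condorcet winner.

Plan B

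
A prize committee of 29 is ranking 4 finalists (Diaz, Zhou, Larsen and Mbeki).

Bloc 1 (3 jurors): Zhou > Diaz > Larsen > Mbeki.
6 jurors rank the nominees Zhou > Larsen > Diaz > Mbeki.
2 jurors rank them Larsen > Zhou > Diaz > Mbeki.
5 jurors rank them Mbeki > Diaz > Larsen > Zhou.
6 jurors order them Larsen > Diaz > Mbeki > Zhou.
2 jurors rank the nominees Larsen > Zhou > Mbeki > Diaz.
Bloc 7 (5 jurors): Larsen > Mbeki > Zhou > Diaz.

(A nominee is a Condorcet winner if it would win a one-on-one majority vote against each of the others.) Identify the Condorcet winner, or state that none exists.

Pairwise majorities:
Diaz vs Zhou: Zhou, 18–11.
Diaz vs Larsen: Larsen wins 21–8.
Diaz–Mbeki: Diaz 17–12.
Zhou–Larsen: Larsen 20–9.
Zhou vs Mbeki: Mbeki wins 16–13.
Larsen–Mbeki: Larsen 24–5.
Larsen beats each of Diaz, Zhou, Mbeki — Larsen is the Condorcet winner.

Larsen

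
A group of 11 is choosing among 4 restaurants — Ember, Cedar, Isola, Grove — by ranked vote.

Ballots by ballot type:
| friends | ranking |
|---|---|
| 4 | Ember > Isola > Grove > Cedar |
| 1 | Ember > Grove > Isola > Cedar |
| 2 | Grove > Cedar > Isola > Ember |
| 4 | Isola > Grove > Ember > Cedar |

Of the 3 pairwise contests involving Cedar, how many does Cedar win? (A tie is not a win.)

0

Cedar against each rival (11 friends):
Cedar vs Ember: Cedar is ranked higher on 2 ballots, Ember on 9. Ember wins 9–2.
Cedar vs Isola: Cedar preferred on 2 ballots; Isola wins 9–2.
Cedar vs Grove: Cedar preferred on 0 ballots; Grove wins 11–0.
Cedar beats no one; loses to Ember, Isola, Grove — 0 pairwise wins.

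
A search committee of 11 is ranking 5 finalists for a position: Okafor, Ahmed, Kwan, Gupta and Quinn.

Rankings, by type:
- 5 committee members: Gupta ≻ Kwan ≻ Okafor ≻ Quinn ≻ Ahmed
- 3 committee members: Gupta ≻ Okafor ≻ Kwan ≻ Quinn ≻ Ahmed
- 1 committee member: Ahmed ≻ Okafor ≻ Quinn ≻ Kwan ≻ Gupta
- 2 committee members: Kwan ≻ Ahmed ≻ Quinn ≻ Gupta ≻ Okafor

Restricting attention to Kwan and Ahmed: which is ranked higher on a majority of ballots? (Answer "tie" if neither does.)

Ballots ranking Kwan above Ahmed: 5 + 3 + 2 = 10.
Ballots ranking Ahmed above Kwan: 11 − 10 = 1.
Kwan wins the head-to-head 10–1.

Kwan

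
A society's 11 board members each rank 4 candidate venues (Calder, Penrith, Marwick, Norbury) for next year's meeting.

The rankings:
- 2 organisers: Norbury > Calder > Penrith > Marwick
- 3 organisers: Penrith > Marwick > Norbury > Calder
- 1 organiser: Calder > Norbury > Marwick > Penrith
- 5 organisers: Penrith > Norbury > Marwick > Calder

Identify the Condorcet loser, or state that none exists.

Pairwise majorities:
Calder vs Penrith: Penrith wins 8–3.
Calder vs Marwick: 3 to 8, Marwick.
Calder vs Norbury: Norbury, 10–1.
Penrith vs Marwick: Penrith is ranked higher on 2+3+5 = 10 ballots, Marwick on 1. Penrith wins 10–1.
Penrith vs Norbury: Penrith preferred on 3+5 = 8 ballots; Penrith wins 8–3.
Marwick vs Norbury: 3 to 8, Norbury.
Calder loses to every other city — it is the Condorcet loser.

Calder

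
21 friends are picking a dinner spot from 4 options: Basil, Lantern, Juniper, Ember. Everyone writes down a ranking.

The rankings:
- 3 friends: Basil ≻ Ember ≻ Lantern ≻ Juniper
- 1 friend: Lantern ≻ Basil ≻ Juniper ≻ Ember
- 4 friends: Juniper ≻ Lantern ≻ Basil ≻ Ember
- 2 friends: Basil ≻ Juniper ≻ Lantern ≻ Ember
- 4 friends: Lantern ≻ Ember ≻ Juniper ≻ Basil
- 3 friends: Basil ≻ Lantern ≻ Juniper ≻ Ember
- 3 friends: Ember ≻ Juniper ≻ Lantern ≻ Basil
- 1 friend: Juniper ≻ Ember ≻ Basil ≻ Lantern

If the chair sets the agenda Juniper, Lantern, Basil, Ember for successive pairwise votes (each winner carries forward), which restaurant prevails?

Round 1: Juniper vs Lantern — 10–11, Lantern advances.
Round 2: Lantern vs Basil — 12–9, Lantern advances.
Round 3: Lantern vs Ember — 14–7, Lantern advances.
The agenda winner is Lantern.

Lantern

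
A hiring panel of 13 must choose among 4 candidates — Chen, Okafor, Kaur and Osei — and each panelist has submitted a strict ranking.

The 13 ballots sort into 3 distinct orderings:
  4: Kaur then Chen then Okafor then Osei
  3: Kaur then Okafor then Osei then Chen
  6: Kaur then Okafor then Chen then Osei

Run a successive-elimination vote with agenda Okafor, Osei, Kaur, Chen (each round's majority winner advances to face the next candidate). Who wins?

Kaur

Round 1: Okafor vs Osei — 13–0, Okafor advances.
Round 2: Okafor vs Kaur — 0–13, Kaur advances.
Round 3: Kaur vs Chen — 13–0, Kaur advances.
Kaur survives the agenda.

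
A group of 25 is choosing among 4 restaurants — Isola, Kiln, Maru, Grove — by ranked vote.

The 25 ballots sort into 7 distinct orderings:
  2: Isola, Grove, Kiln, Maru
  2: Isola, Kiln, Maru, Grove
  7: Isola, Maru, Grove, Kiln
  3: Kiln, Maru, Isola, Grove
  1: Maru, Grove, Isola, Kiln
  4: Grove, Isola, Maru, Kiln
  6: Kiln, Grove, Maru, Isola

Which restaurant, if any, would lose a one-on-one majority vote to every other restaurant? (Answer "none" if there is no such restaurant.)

none

Pairwise majorities:
Isola vs Kiln: 2+2+7+1+4 = 16 for Isola, 9 for Kiln — Isola by 16–9.
Isola vs Maru: Isola wins 15–10.
Isola vs Grove: Isola wins 14–11.
Kiln vs Maru: Kiln wins 13–12.
Kiln vs Grove: Kiln is ranked higher on 2+3+6 = 11 ballots, Grove on 14. Grove wins 14–11.
Maru vs Grove: 2+7+3+1 = 13 for Maru, 12 for Grove — Maru by 13–12.
Every restaurant wins at least one matchup (Isola beats Kiln; Kiln beats Maru; Maru beats Grove; Grove beats Kiln), so there is no Condorcet loser.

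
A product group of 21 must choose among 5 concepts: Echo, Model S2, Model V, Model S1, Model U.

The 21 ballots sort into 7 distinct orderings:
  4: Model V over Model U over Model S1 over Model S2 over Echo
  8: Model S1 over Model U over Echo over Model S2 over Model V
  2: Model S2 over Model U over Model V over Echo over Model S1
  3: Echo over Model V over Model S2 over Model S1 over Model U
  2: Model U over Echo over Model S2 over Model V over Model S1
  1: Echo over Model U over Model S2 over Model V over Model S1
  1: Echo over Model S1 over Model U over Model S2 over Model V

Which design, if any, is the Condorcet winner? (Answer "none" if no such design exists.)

Check each pair by majority over 21 ballots:
Echo–Model S2: Echo 15–6.
Echo–Model V: Echo 15–6.
Echo–Model S1: Model S1 12–9.
Echo–Model U: Model U 16–5.
Model S2 vs Model V: Model S2, 14–7.
Model S2 vs Model S1: Model S1 wins 13–8.
Model S2–Model U: Model U 16–5.
Model V vs Model S1: Model V wins 12–9.
Model V–Model U: Model U 14–7.
Model S1–Model U: Model S1 12–9.
Every design loses at least once (Echo loses to Model S1; Model S2 loses to Echo; Model V loses to Echo; Model S1 loses to Model V; Model U loses to Model S1). The majority relation contains the cycle Echo beats Model V beats Model S1 beats Echo, so there is no Condorcet winner.

none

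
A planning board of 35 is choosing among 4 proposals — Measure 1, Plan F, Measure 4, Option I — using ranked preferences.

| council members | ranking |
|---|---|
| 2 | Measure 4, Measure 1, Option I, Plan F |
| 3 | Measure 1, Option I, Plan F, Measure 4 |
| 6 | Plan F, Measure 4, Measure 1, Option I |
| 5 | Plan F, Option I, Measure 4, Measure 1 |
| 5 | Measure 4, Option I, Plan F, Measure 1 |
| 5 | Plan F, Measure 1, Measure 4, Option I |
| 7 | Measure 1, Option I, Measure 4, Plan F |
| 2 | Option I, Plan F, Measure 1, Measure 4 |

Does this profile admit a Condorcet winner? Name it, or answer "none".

none

Check each pair by majority over 35 ballots:
Measure 1 vs Plan F: Plan F, 23–12.
Measure 1 vs Measure 4: Measure 4, 18–17.
Measure 1 vs Option I: Measure 1 wins 23–12.
Plan F vs Measure 4: Plan F wins 21–14.
Plan F vs Option I: Option I, 19–16.
Measure 4 vs Option I: Measure 4 wins 18–17.
Each option drops at least one matchup (Measure 1 loses to Plan F; Plan F loses to Option I; Measure 4 loses to Plan F; Option I loses to Measure 1); the cycle Measure 1 beats Option I beats Plan F beats Measure 1 rules out a Condorcet winner.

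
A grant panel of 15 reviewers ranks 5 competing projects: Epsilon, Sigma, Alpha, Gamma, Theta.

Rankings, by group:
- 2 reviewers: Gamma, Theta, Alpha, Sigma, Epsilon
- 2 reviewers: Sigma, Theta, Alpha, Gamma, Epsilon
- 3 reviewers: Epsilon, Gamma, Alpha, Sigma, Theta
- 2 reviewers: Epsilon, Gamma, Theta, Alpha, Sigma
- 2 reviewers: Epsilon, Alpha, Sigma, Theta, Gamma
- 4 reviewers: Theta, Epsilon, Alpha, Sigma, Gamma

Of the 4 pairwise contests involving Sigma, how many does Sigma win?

Sigma against each rival (15 reviewers):
Sigma vs Epsilon: Epsilon, 11–4.
Sigma–Alpha: Alpha 13–2.
Sigma–Gamma: Sigma 8–7.
Sigma vs Theta: Sigma preferred on 2+3+2 = 7 ballots; Theta wins 8–7.
Sigma beats Gamma; loses to Epsilon, Alpha, Theta — 1 pairwise win.

1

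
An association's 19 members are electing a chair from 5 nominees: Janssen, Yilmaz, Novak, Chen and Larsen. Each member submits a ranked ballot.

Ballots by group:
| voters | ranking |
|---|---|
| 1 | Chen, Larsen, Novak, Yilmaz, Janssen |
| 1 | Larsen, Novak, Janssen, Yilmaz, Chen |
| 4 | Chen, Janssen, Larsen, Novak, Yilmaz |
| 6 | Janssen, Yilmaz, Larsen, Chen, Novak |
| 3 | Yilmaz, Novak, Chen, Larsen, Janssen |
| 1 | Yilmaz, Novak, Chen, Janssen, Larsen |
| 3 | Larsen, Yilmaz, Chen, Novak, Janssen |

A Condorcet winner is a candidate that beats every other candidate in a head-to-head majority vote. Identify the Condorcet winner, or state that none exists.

Head-to-head results (19 voters):
Janssen vs Yilmaz: 11 to 8, Janssen.
Janssen vs Novak: 4+6 = 10 for Janssen, 9 for Novak — Janssen by 10–9.
Janssen vs Chen: 1+6 = 7 for Janssen, 12 for Chen — Chen by 12–7.
Janssen vs Larsen: 11 to 8, Janssen.
Yilmaz vs Novak: Yilmaz preferred on 6+3+1+3 = 13 ballots; Yilmaz wins 13–6.
Yilmaz vs Chen: Yilmaz is ranked higher on 1+6+3+1+3 = 14 ballots, Chen on 5. Yilmaz wins 14–5.
Yilmaz vs Larsen: Yilmaz preferred on 6+3+1 = 10 ballots; Yilmaz wins 10–9.
Novak vs Chen: 1+3+1 = 5 for Novak, 14 for Chen — Chen by 14–5.
Novak vs Larsen: 4 to 15, Larsen.
Chen vs Larsen: Chen is ranked higher on 1+4+3+1 = 9 ballots, Larsen on 10. Larsen wins 10–9.
Each candidate drops at least one matchup (Janssen loses to Chen; Yilmaz loses to Janssen; Novak loses to Janssen; Chen loses to Yilmaz; Larsen loses to Janssen); the cycle Janssen → Yilmaz → Chen → Janssen rules out a Condorcet winner.

none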